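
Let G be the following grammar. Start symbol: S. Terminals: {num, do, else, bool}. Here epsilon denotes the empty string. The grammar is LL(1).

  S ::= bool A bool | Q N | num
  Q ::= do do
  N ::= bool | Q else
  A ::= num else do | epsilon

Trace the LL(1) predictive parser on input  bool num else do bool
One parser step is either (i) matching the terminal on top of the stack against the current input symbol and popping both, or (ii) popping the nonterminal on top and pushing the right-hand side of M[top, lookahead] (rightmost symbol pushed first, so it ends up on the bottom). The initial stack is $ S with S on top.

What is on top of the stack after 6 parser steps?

     Stack               Input                    Action
  1  $ S                 bool num else do bool $  expand S ::= bool A bool
  2  $ bool A bool       bool num else do bool $  match bool
  3  $ bool A            num else do bool $       expand A ::= num else do
  4  $ bool do else num  num else do bool $       match num
  5  $ bool do else      else do bool $           match else
  6  $ bool do           do bool $                match do
Stack after step 6: $ bool (top = bool).

bool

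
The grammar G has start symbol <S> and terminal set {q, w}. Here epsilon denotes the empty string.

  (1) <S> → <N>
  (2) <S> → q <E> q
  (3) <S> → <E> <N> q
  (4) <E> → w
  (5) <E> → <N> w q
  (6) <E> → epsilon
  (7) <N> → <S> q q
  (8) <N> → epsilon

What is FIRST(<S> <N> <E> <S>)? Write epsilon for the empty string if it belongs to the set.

{epsilon, q, w}

FIRST(<S>): from <S>→<N> we get {epsilon, q, w}; from <S>→q <E> q we get {q}; from <S>→<E> <N> q we get {q, w}. So FIRST(<S>) = {epsilon, q, w}.
FIRST(<N>): from <N>→<S> q q we get {q, w}; from <N>→epsilon we get {epsilon}. So FIRST(<N>) = {epsilon, q, w}.
FIRST(<E>): from <E>→w we get {w}; from <E>→<N> w q we get {q, w}; from <E>→epsilon we get {epsilon}. So FIRST(<E>) = {epsilon, q, w}.
FIRST(<S> <N> <E> <S>): take FIRST of each symbol in turn, carrying on past any symbol whose FIRST contains epsilon; result {epsilon, q, w}.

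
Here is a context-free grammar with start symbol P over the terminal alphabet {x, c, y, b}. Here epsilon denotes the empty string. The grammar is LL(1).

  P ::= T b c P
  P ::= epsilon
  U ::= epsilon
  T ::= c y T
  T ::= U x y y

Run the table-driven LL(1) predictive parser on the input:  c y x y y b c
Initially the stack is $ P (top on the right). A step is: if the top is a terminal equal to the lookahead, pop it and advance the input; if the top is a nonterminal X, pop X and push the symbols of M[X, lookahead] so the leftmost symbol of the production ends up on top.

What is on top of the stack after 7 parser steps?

y

step 1: stack=$ P  input=c y x y y b c $  — expand P ::= T b c P
step 2: stack=$ P c b T  input=c y x y y b c $  — expand T ::= c y T
step 3: stack=$ P c b T y c  input=c y x y y b c $  — match c
step 4: stack=$ P c b T y  input=y x y y b c $  — match y
step 5: stack=$ P c b T  input=x y y b c $  — expand T ::= U x y y
step 6: stack=$ P c b y y x U  input=x y y b c $  — expand U ::= epsilon
step 7: stack=$ P c b y y x  input=x y y b c $  — match x
Stack after step 7: $ P c b y y (top = y).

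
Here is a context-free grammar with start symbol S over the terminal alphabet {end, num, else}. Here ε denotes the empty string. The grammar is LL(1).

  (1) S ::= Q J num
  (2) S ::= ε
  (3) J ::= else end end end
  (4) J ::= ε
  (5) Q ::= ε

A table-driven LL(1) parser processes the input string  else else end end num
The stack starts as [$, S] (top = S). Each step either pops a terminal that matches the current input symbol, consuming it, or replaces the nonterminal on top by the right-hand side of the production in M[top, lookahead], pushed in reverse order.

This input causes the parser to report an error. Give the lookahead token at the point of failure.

step 1: stack=$ S  input=else else end end num $  — expand S ::= Q J num
step 2: stack=$ num J Q  input=else else end end num $  — expand Q ::= ε
step 3: stack=$ num J  input=else else end end num $  — expand J ::= else end end end
step 4: stack=$ num end end end else  input=else else end end num $  — match else
step 5: stack=$ num end end end  input=else end end num $  — error: top is terminal end but lookahead is else

else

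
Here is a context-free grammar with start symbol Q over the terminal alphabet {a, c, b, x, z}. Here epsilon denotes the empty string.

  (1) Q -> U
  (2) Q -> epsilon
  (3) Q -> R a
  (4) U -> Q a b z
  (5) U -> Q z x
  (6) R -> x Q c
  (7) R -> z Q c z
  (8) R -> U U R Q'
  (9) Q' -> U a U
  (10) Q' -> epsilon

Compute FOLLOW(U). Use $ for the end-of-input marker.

FIRST(Q) = {epsilon, a, x, z}  (via U, R a)
FIRST(U) = {a, x, z}  (via Q a b z, Q z x)
FIRST(R) = {a, x, z}  (via U U R Q')
FIRST(Q') = {epsilon, a, x, z}  (via U a U)
FOLLOW(Q) includes $ since Q is the start symbol.
FOLLOW(Q): in U->Q a b z, Q is followed by a b z with FIRST {a}; in U->Q z x, Q is followed by z x with FIRST {z}; in R->x Q c, Q is followed by c with FIRST {c}; in R->z Q c z, Q is followed by c z with FIRST {c}. Thus FOLLOW(Q) = {$, a, c, z}.
FOLLOW(R): in Q->R a, R is followed by a with FIRST {a}; in R->U U R Q', R is followed by Q' with FIRST {epsilon, a, x, z}; in R->U U R Q', the suffix after R is nullable (adds nothing new). Thus FOLLOW(R) = {a, x, z}.
FOLLOW(Q'): in R->U U R Q', the suffix after Q' is empty, so FOLLOW(Q') ⊇ FOLLOW(R) = {a, x, z}. Thus FOLLOW(Q') = {a, x, z}.
FOLLOW(U): in Q->U, the suffix after U is empty, so FOLLOW(U) ⊇ FOLLOW(Q) = {$, a, c, z}; in R->U U R Q' (occurrence 1), U is followed by U R Q' with FIRST {a, x, z}; in R->U U R Q' (occurrence 2), U is followed by R Q' with FIRST {a, x, z}; in Q'->U a U (occurrence 1), U is followed by a U with FIRST {a}; in Q'->U a U (occurrence 2), the suffix after U is empty, so FOLLOW(U) ⊇ FOLLOW(Q') = {a, x, z}. Thus FOLLOW(U) = {$, a, c, x, z}.

{$, a, c, x, z}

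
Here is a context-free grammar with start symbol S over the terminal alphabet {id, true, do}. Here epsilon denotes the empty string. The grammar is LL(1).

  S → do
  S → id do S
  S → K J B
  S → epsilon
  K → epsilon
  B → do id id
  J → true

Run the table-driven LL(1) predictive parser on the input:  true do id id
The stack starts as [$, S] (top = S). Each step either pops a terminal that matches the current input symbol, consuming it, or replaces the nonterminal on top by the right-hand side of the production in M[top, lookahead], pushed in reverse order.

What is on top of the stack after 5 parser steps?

step 1: stack=$ S  input=true do id id $  — expand S → K J B
step 2: stack=$ B J K  input=true do id id $  — expand K → epsilon
step 3: stack=$ B J  input=true do id id $  — expand J → true
step 4: stack=$ B true  input=true do id id $  — match true
step 5: stack=$ B  input=do id id $  — expand B → do id id
Stack after step 5: $ id id do (top = do).

do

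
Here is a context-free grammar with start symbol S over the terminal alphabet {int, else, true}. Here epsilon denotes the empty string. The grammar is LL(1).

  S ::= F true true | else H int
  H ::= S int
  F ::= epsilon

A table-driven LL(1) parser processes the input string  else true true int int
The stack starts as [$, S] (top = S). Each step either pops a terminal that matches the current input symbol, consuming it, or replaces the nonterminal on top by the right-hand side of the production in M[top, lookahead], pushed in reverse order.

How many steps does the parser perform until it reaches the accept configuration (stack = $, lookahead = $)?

     Stack                  Input                     Action
  1  $ S                    else true true int int $  expand S ::= else H int
  2  $ int H else           else true true int int $  match else
  3  $ int H                true true int int $       expand H ::= S int
  4  $ int int S            true true int int $       expand S ::= F true true
  5  $ int int true true F  true true int int $       expand F ::= epsilon
  6  $ int int true true    true true int int $       match true
  7  $ int int true         true int int $            match true
  8  $ int int              int int $                 match int
  9  $ int                  int $                     match int
Accept reached after 9 steps.

9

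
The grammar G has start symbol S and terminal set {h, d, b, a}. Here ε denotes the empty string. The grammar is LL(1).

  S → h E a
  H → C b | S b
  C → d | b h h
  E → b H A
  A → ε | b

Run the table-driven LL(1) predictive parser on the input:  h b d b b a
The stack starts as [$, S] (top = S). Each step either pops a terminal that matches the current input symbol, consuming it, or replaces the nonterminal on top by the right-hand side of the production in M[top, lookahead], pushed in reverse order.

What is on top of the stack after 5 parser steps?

     Stack      Input          Action
  1  $ S        h b d b b a $  expand S → h E a
  2  $ a E h    h b d b b a $  match h
  3  $ a E      b d b b a $    expand E → b H A
  4  $ a A H b  b d b b a $    match b
  5  $ a A H    d b b a $      expand H → C b
Stack after step 5: $ a A b C (top = C).

C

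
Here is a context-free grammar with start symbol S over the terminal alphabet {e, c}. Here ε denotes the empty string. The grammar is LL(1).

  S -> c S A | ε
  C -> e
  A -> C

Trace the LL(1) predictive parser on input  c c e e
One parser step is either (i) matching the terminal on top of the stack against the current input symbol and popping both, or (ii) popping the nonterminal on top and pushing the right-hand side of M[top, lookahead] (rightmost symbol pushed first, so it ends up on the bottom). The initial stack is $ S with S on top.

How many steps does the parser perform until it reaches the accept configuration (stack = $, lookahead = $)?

11

step 1: stack=$ S  input=c c e e $  — expand S -> c S A
step 2: stack=$ A S c  input=c c e e $  — match c
step 3: stack=$ A S  input=c e e $  — expand S -> c S A
step 4: stack=$ A A S c  input=c e e $  — match c
step 5: stack=$ A A S  input=e e $  — expand S -> ε
step 6: stack=$ A A  input=e e $  — expand A -> C
step 7: stack=$ A C  input=e e $  — expand C -> e
step 8: stack=$ A e  input=e e $  — match e
step 9: stack=$ A  input=e $  — expand A -> C
step 10: stack=$ C  input=e $  — expand C -> e
step 11: stack=$ e  input=e $  — match e
Accept reached after 11 steps.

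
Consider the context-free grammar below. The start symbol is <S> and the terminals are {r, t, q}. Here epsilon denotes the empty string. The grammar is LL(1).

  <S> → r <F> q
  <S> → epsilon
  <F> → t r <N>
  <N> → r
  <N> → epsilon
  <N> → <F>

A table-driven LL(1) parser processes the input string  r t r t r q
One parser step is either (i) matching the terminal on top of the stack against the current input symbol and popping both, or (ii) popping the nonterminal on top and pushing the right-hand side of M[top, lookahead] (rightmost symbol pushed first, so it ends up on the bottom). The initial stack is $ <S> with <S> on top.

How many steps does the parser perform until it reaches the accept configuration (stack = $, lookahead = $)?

step 1: stack=$ <S>  input=r t r t r q $  — expand <S> → r <F> q
step 2: stack=$ q <F> r  input=r t r t r q $  — match r
step 3: stack=$ q <F>  input=t r t r q $  — expand <F> → t r <N>
step 4: stack=$ q <N> r t  input=t r t r q $  — match t
step 5: stack=$ q <N> r  input=r t r q $  — match r
step 6: stack=$ q <N>  input=t r q $  — expand <N> → <F>
step 7: stack=$ q <F>  input=t r q $  — expand <F> → t r <N>
step 8: stack=$ q <N> r t  input=t r q $  — match t
step 9: stack=$ q <N> r  input=r q $  — match r
step 10: stack=$ q <N>  input=q $  — expand <N> → epsilon
step 11: stack=$ q  input=q $  — match q
Accept reached after 11 steps.

11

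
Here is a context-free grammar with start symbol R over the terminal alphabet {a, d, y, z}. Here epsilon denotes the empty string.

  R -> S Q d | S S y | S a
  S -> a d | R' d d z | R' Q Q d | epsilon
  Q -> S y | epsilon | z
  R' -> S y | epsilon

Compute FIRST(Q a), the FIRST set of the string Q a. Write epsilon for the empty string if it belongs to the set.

FIRST(R) = {a, d, y, z}  (via S Q d, S S y, S a)
FIRST(S) = {epsilon, a, d, y, z}  (via R' d d z, R' Q Q d)
FIRST(Q) = {epsilon, a, d, y, z}  (via S y)
FIRST(R') = {epsilon, a, d, y, z}  (via S y)
FIRST(Q a): take FIRST of each symbol in turn, carrying on past any symbol whose FIRST contains epsilon; result {a, d, y, z}.

{a, d, y, z}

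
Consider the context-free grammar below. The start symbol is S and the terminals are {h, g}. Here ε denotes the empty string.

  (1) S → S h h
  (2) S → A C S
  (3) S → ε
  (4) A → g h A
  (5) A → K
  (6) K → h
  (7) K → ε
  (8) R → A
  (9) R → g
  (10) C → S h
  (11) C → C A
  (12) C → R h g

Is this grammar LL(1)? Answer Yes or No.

No

FIRST(S) = {ε, g, h}
FIRST(A) = {ε, g, h}
FIRST(K) = {ε, h}
FIRST(R) = {ε, g, h}
FIRST(C) = {g, h}
FOLLOW(S) = {$, h}
FOLLOW(A) = {$, g, h}
FOLLOW(K) = {$, g, h}
FOLLOW(R) = {h}
FOLLOW(C) = {$, g, h}
Cell M[A, g] receives both A → g h A and A → K — the grammar is not LL(1).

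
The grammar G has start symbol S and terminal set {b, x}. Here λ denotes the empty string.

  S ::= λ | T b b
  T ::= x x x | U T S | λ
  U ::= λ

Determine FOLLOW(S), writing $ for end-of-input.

{$, b, x}

FIRST(U) = {λ}
FIRST(S) = {λ, b, x}  (via T b b)
FIRST(T) = {λ, b, x}  (via U T S)
FOLLOW(S) includes $ since S is the start symbol.
FOLLOW(T): in S::=T b b, T is followed by b b with FIRST {b}; in T::=U T S, T is followed by S with FIRST {λ, b, x}; in T::=U T S, the suffix after T is nullable (adds nothing new). Thus FOLLOW(T) = {b, x}.
FOLLOW(S): in T::=U T S, the suffix after S is empty, so FOLLOW(S) ⊇ FOLLOW(T) = {b, x}. Thus FOLLOW(S) = {$, b, x}.
FOLLOW(U): in T::=U T S, U is followed by T S with FIRST {λ, b, x}; in T::=U T S, the suffix after U is nullable, so FOLLOW(U) ⊇ FOLLOW(T) = {b, x}. Thus FOLLOW(U) = {b, x}.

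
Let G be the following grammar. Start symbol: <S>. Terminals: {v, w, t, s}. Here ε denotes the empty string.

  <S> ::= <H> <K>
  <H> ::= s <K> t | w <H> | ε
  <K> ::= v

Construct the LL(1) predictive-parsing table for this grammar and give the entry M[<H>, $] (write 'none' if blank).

FIRST(<H>): from <H>::=s <K> t we get {s}; from <H>::=w <H> we get {w}; from <H>::=ε we get {ε}. So FIRST(<H>) = {ε, s, w}.
FIRST(<K>): from <K>::=v we get {v}. So FIRST(<K>) = {v}.
FIRST(<S>): from <S>::=<H> <K> we get {s, v, w}. So FIRST(<S>) = {s, v, w}.
FOLLOW(<S>) includes $ since <S> is the start symbol.
FOLLOW(<H>): in <S>::=<H> <K>, <H> is followed by <K> with FIRST {v}; in <H>::=w <H>, the suffix after <H> is empty (adds nothing new). Thus FOLLOW(<H>) = {v}.
For <H> ::= s <K> t: FIRST(s <K> t) = {s}, so it goes in M[<H>, t] for t ∈ {s}.
For <H> ::= w <H>: FIRST(w <H>) = {w}, so it goes in M[<H>, t] for t ∈ {w}.
For <H> ::= ε: FIRST(ε) = {ε}, so it goes in M[<H>, t] for t ∈ {}; since ε ∈ FIRST, also for every t ∈ FOLLOW(<H>) = {v}.
None of these place a production in M[<H>, $].

none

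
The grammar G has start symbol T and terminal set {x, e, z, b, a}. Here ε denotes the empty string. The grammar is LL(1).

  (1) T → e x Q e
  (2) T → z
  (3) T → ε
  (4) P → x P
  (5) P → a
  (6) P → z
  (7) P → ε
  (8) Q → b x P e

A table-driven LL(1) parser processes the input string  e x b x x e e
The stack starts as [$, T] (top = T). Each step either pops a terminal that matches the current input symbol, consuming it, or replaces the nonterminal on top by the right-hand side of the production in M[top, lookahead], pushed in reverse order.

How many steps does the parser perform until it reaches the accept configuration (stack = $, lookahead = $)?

      Stack        Input            Action
   1  $ T          e x b x x e e $  expand T → e x Q e
   2  $ e Q x e    e x b x x e e $  match e
   3  $ e Q x      x b x x e e $    match x
   4  $ e Q        b x x e e $      expand Q → b x P e
   5  $ e e P x b  b x x e e $      match b
   6  $ e e P x    x x e e $        match x
   7  $ e e P      x e e $          expand P → x P
   8  $ e e P x    x e e $          match x
   9  $ e e P      e e $            expand P → ε
  10  $ e e        e e $            match e
  11  $ e          e $              match e
Accept reached after 11 steps.

11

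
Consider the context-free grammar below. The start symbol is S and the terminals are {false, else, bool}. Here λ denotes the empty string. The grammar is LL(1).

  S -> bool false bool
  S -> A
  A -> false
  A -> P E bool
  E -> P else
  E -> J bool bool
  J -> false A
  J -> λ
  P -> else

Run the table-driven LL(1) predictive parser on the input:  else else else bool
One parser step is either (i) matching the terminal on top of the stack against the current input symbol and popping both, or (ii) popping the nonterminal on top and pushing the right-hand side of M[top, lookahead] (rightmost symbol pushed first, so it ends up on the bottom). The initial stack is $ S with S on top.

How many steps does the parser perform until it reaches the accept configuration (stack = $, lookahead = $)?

     Stack             Input                  Action
  1  $ S               else else else bool $  expand S -> A
  2  $ A               else else else bool $  expand A -> P E bool
  3  $ bool E P        else else else bool $  expand P -> else
  4  $ bool E else     else else else bool $  match else
  5  $ bool E          else else bool $       expand E -> P else
  6  $ bool else P     else else bool $       expand P -> else
  7  $ bool else else  else else bool $       match else
  8  $ bool else       else bool $            match else
  9  $ bool            bool $                 match bool
Accept reached after 9 steps.

9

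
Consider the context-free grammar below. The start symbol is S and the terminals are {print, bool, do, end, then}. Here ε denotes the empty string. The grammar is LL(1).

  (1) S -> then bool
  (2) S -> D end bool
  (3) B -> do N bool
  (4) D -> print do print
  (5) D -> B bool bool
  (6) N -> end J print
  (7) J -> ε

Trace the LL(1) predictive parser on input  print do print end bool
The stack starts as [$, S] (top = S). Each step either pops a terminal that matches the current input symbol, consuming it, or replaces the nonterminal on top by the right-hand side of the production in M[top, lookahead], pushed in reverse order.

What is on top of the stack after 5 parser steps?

end

step 1: stack=$ S  input=print do print end bool $  — expand S -> D end bool
step 2: stack=$ bool end D  input=print do print end bool $  — expand D -> print do print
step 3: stack=$ bool end print do print  input=print do print end bool $  — match print
step 4: stack=$ bool end print do  input=do print end bool $  — match do
step 5: stack=$ bool end print  input=print end bool $  — match print
Stack after step 5: $ bool end (top = end).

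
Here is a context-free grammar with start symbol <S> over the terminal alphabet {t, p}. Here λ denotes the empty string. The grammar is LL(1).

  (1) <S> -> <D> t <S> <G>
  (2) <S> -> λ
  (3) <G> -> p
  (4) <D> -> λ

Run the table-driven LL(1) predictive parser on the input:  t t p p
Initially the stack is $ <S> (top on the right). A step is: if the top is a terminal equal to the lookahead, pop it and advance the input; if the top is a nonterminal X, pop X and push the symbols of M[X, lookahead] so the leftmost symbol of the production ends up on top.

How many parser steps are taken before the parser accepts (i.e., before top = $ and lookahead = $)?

11

step 1: stack=$ <S>  input=t t p p $  — expand <S> -> <D> t <S> <G>
step 2: stack=$ <G> <S> t <D>  input=t t p p $  — expand <D> -> λ
step 3: stack=$ <G> <S> t  input=t t p p $  — match t
step 4: stack=$ <G> <S>  input=t p p $  — expand <S> -> <D> t <S> <G>
step 5: stack=$ <G> <G> <S> t <D>  input=t p p $  — expand <D> -> λ
step 6: stack=$ <G> <G> <S> t  input=t p p $  — match t
step 7: stack=$ <G> <G> <S>  input=p p $  — expand <S> -> λ
step 8: stack=$ <G> <G>  input=p p $  — expand <G> -> p
step 9: stack=$ <G> p  input=p p $  — match p
step 10: stack=$ <G>  input=p $  — expand <G> -> p
step 11: stack=$ p  input=p $  — match p
Accept reached after 11 steps.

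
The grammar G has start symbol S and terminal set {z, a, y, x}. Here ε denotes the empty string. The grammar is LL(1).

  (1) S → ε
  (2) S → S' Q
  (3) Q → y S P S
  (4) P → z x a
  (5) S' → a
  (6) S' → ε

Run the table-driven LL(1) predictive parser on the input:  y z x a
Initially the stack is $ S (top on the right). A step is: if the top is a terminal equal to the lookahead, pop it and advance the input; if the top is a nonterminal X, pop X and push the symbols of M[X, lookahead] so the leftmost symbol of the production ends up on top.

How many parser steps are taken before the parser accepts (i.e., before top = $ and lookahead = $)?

      Stack      Input      Action
   1  $ S        y z x a $  expand S → S' Q
   2  $ Q S'     y z x a $  expand S' → ε
   3  $ Q        y z x a $  expand Q → y S P S
   4  $ S P S y  y z x a $  match y
   5  $ S P S    z x a $    expand S → ε
   6  $ S P      z x a $    expand P → z x a
   7  $ S a x z  z x a $    match z
   8  $ S a x    x a $      match x
   9  $ S a      a $        match a
  10  $ S        $          expand S → ε
Accept reached after 10 steps.

10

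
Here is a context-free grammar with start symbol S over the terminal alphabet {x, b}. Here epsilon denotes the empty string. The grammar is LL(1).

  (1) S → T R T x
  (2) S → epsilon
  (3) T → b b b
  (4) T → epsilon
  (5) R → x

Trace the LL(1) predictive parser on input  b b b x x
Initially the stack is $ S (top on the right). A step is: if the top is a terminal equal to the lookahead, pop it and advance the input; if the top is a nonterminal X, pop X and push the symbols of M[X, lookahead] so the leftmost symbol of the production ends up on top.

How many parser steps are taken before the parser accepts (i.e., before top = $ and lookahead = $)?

step 1: stack=$ S  input=b b b x x $  — expand S → T R T x
step 2: stack=$ x T R T  input=b b b x x $  — expand T → b b b
step 3: stack=$ x T R b b b  input=b b b x x $  — match b
step 4: stack=$ x T R b b  input=b b x x $  — match b
step 5: stack=$ x T R b  input=b x x $  — match b
step 6: stack=$ x T R  input=x x $  — expand R → x
step 7: stack=$ x T x  input=x x $  — match x
step 8: stack=$ x T  input=x $  — expand T → epsilon
step 9: stack=$ x  input=x $  — match x
Accept reached after 9 steps.

9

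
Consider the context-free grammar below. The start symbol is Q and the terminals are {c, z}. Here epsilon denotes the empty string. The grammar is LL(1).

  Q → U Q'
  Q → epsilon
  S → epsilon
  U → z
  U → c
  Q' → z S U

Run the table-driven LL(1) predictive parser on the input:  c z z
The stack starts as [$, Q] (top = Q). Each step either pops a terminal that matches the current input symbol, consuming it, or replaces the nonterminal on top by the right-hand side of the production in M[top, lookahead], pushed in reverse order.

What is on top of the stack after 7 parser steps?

     Stack    Input    Action
  1  $ Q      c z z $  expand Q → U Q'
  2  $ Q' U   c z z $  expand U → c
  3  $ Q' c   c z z $  match c
  4  $ Q'     z z $    expand Q' → z S U
  5  $ U S z  z z $    match z
  6  $ U S    z $      expand S → epsilon
  7  $ U      z $      expand U → z
Stack after step 7: $ z (top = z).

z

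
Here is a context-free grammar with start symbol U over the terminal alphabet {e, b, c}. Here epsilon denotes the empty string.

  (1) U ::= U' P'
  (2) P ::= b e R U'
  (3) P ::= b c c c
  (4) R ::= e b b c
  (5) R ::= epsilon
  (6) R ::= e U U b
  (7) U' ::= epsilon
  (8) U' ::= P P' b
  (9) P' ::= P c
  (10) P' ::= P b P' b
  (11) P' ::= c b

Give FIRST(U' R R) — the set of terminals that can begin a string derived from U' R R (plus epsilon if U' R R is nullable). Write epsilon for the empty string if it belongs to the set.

{epsilon, b, e}

FIRST(P): from P::=b e R U' we get {b}; from P::=b c c c we get {b}. So FIRST(P) = {b}.
FIRST(R): from R::=e b b c we get {e}; from R::=epsilon we get {epsilon}; from R::=e U U b we get {e}. So FIRST(R) = {epsilon, e}.
FIRST(U'): from U'::=epsilon we get {epsilon}; from U'::=P P' b we get {b}. So FIRST(U') = {epsilon, b}.
FIRST(P'): from P'::=P c we get {b}; from P'::=P b P' b we get {b}; from P'::=c b we get {c}. So FIRST(P') = {b, c}.
FIRST(U): from U::=U' P' we get {b, c}. So FIRST(U) = {b, c}.
FIRST(U' R R): take FIRST of each symbol in turn, carrying on past any symbol whose FIRST contains epsilon; result {epsilon, b, e}.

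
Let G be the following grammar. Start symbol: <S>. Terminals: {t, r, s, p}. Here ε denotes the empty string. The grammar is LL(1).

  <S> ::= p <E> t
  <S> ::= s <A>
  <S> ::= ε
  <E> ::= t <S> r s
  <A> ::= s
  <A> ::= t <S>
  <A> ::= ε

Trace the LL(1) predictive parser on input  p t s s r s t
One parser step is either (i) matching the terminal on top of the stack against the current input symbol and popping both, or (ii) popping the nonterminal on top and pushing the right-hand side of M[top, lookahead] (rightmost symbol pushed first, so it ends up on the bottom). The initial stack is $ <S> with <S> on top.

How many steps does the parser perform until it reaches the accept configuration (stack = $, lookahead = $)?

      Stack          Input            Action
   1  $ <S>          p t s s r s t $  expand <S> ::= p <E> t
   2  $ t <E> p      p t s s r s t $  match p
   3  $ t <E>        t s s r s t $    expand <E> ::= t <S> r s
   4  $ t s r <S> t  t s s r s t $    match t
   5  $ t s r <S>    s s r s t $      expand <S> ::= s <A>
   6  $ t s r <A> s  s s r s t $      match s
   7  $ t s r <A>    s r s t $        expand <A> ::= s
   8  $ t s r s      s r s t $        match s
   9  $ t s r        r s t $          match r
  10  $ t s          s t $            match s
  11  $ t            t $              match t
Accept reached after 11 steps.

11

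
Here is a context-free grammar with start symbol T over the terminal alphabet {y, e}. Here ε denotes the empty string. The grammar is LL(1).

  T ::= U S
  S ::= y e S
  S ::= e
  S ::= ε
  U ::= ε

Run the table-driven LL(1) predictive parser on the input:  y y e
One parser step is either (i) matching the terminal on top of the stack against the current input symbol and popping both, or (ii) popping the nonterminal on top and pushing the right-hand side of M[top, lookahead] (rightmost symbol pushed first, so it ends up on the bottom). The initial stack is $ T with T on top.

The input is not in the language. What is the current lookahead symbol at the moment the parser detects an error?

step 1: stack=$ T  input=y y e $  — expand T ::= U S
step 2: stack=$ S U  input=y y e $  — expand U ::= ε
step 3: stack=$ S  input=y y e $  — expand S ::= y e S
step 4: stack=$ S e y  input=y y e $  — match y
step 5: stack=$ S e  input=y e $  — error: top is terminal e but lookahead is y

y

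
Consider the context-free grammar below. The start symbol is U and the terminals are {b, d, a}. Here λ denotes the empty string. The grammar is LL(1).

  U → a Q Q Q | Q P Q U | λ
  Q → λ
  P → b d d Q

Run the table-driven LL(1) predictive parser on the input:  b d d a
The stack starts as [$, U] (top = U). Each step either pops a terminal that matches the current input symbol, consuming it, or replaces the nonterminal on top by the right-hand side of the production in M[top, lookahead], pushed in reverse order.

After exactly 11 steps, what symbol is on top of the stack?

Q

      Stack          Input      Action
   1  $ U            b d d a $  expand U → Q P Q U
   2  $ U Q P Q      b d d a $  expand Q → λ
   3  $ U Q P        b d d a $  expand P → b d d Q
   4  $ U Q Q d d b  b d d a $  match b
   5  $ U Q Q d d    d d a $    match d
   6  $ U Q Q d      d a $      match d
   7  $ U Q Q        a $        expand Q → λ
   8  $ U Q          a $        expand Q → λ
   9  $ U            a $        expand U → a Q Q Q
  10  $ Q Q Q a      a $        match a
  11  $ Q Q Q        $          expand Q → λ
Stack after step 11: $ Q Q (top = Q).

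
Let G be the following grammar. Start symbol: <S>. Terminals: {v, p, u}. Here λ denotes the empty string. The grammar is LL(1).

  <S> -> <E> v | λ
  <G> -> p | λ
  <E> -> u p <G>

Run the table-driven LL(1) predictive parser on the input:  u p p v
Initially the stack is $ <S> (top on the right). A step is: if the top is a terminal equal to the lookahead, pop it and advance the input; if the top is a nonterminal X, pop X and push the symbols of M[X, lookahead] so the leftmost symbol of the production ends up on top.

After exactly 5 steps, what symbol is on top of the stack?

     Stack        Input      Action
  1  $ <S>        u p p v $  expand <S> -> <E> v
  2  $ v <E>      u p p v $  expand <E> -> u p <G>
  3  $ v <G> p u  u p p v $  match u
  4  $ v <G> p    p p v $    match p
  5  $ v <G>      p v $      expand <G> -> p
Stack after step 5: $ v p (top = p).

p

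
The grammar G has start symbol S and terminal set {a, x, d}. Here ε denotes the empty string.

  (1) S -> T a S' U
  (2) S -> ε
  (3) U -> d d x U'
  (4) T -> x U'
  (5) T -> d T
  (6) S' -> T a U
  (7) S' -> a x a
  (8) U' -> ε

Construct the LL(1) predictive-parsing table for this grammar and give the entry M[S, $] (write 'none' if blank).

FIRST(U) = {d}
FIRST(T) = {d, x}
FIRST(U') = {ε}
FIRST(S) = {ε, d, x}  (via T a S' U)
FIRST(S') = {a, d, x}  (via T a U)
FOLLOW(S) includes $ since S is the start symbol.
FOLLOW(S): S appears on no right-hand side. Thus FOLLOW(S) = {$}.
For S -> T a S' U: FIRST(T a S' U) = {d, x}, so it goes in M[S, t] for t ∈ {d, x}.
For S -> ε: FIRST(ε) = {ε}, so it goes in M[S, t] for t ∈ {}; since ε ∈ FIRST, also for every t ∈ FOLLOW(S) = {$}.

S -> ε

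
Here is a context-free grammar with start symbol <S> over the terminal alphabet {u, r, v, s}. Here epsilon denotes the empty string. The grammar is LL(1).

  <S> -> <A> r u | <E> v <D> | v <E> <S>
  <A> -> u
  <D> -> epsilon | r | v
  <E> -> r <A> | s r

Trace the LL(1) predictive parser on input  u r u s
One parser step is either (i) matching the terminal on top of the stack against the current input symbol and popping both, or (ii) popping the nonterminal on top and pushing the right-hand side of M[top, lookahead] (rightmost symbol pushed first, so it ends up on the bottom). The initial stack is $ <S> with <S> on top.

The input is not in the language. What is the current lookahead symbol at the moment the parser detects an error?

     Stack      Input      Action
  1  $ <S>      u r u s $  expand <S> -> <A> r u
  2  $ u r <A>  u r u s $  expand <A> -> u
  3  $ u r u    u r u s $  match u
  4  $ u r      r u s $    match r
  5  $ u        u s $      match u
  6  $          s $        error: stack empty but input remains

s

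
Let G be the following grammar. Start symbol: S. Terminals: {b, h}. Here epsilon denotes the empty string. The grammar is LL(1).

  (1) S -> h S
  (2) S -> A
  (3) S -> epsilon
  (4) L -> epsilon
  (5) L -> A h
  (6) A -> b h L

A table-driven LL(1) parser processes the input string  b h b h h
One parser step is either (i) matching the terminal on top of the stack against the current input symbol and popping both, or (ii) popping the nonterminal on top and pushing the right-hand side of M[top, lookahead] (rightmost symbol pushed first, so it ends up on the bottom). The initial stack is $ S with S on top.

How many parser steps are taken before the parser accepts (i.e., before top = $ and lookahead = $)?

10

step 1: stack=$ S  input=b h b h h $  — expand S -> A
step 2: stack=$ A  input=b h b h h $  — expand A -> b h L
step 3: stack=$ L h b  input=b h b h h $  — match b
step 4: stack=$ L h  input=h b h h $  — match h
step 5: stack=$ L  input=b h h $  — expand L -> A h
step 6: stack=$ h A  input=b h h $  — expand A -> b h L
step 7: stack=$ h L h b  input=b h h $  — match b
step 8: stack=$ h L h  input=h h $  — match h
step 9: stack=$ h L  input=h $  — expand L -> epsilon
step 10: stack=$ h  input=h $  — match h
Accept reached after 10 steps.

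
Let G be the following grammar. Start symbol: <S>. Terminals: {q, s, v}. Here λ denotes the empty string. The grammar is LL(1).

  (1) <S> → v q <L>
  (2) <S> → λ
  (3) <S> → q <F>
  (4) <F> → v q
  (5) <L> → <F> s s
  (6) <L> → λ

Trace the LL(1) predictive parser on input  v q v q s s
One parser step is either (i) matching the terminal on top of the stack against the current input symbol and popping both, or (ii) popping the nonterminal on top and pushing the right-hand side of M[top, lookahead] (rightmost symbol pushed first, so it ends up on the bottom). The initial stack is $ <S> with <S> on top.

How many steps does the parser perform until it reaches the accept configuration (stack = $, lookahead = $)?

9

     Stack      Input          Action
  1  $ <S>      v q v q s s $  expand <S> → v q <L>
  2  $ <L> q v  v q v q s s $  match v
  3  $ <L> q    q v q s s $    match q
  4  $ <L>      v q s s $      expand <L> → <F> s s
  5  $ s s <F>  v q s s $      expand <F> → v q
  6  $ s s q v  v q s s $      match v
  7  $ s s q    q s s $        match q
  8  $ s s      s s $          match s
  9  $ s        s $            match s
Accept reached after 9 steps.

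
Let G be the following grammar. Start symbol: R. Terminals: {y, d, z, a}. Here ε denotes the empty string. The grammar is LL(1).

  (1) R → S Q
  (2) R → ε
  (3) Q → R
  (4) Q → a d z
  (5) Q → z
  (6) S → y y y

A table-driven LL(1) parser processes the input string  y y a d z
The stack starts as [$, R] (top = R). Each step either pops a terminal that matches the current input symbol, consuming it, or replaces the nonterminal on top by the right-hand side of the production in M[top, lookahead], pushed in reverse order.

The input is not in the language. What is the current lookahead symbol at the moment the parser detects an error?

step 1: stack=$ R  input=y y a d z $  — expand R → S Q
step 2: stack=$ Q S  input=y y a d z $  — expand S → y y y
step 3: stack=$ Q y y y  input=y y a d z $  — match y
step 4: stack=$ Q y y  input=y a d z $  — match y
step 5: stack=$ Q y  input=a d z $  — error: top is terminal y but lookahead is a

a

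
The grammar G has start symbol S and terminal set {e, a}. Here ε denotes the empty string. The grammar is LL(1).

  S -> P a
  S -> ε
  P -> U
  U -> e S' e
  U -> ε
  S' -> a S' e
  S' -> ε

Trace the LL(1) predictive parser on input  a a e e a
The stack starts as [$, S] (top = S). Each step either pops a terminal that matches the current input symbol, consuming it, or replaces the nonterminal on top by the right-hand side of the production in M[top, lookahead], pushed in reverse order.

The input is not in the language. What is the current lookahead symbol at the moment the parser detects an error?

     Stack  Input        Action
  1  $ S    a a e e a $  expand S -> P a
  2  $ a P  a a e e a $  expand P -> U
  3  $ a U  a a e e a $  expand U -> ε
  4  $ a    a a e e a $  match a
  5  $      a e e a $    error: stack empty but input remains

a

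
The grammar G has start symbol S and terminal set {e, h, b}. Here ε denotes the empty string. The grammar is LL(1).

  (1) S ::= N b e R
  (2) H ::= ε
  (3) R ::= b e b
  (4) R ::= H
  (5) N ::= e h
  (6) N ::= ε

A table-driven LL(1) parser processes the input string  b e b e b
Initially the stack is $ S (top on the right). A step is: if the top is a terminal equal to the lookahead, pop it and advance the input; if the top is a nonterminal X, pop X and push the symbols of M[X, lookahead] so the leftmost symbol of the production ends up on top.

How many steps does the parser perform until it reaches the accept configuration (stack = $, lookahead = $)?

8

     Stack      Input        Action
  1  $ S        b e b e b $  expand S ::= N b e R
  2  $ R e b N  b e b e b $  expand N ::= ε
  3  $ R e b    b e b e b $  match b
  4  $ R e      e b e b $    match e
  5  $ R        b e b $      expand R ::= b e b
  6  $ b e b    b e b $      match b
  7  $ b e      e b $        match e
  8  $ b        b $          match b
Accept reached after 8 steps.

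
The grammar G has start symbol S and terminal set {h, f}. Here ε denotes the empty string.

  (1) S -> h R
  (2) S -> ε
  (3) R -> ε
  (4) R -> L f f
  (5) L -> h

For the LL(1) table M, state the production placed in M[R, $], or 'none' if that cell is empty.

R -> ε

FIRST(S) = {ε, h}
FIRST(L) = {h}
FIRST(R) = {ε, h}  (via L f f)
FOLLOW(S) includes $ since S is the start symbol.
FOLLOW(S): S appears on no right-hand side. Thus FOLLOW(S) = {$}.
FOLLOW(R): in S->h R, the suffix after R is empty, so FOLLOW(R) ⊇ FOLLOW(S) = {$}. Thus FOLLOW(R) = {$}.
For R -> ε: FIRST(ε) = {ε}, so it goes in M[R, t] for t ∈ {}; since ε ∈ FIRST, also for every t ∈ FOLLOW(R) = {$}.
For R -> L f f: FIRST(L f f) = {h}, so it goes in M[R, t] for t ∈ {h}.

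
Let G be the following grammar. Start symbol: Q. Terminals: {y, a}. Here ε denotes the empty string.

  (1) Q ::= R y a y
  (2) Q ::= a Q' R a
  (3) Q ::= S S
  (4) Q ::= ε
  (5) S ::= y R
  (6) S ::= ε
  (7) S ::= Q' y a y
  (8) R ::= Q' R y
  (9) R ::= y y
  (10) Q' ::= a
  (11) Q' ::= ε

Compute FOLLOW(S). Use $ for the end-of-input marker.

FIRST(Q') = {ε, a}
FIRST(S) = {ε, a, y}  (via Q' y a y)
FIRST(R) = {a, y}  (via Q' R y)
FIRST(Q) = {ε, a, y}  (via R y a y, S S)
FOLLOW(Q) includes $ since Q is the start symbol.
FOLLOW(Q): Q appears on no right-hand side. Thus FOLLOW(Q) = {$}.
FOLLOW(S): in Q::=S S (occurrence 1), S is followed by S with FIRST {ε, a, y}; in Q::=S S (occurrence 1), the suffix after S is nullable, so FOLLOW(S) ⊇ FOLLOW(Q) = {$}; in Q::=S S (occurrence 2), the suffix after S is empty, so FOLLOW(S) ⊇ FOLLOW(Q) = {$}. Thus FOLLOW(S) = {$, a, y}.
FOLLOW(R): in Q::=R y a y, R is followed by y a y with FIRST {y}; in Q::=a Q' R a, R is followed by a with FIRST {a}; in S::=y R, the suffix after R is empty, so FOLLOW(R) ⊇ FOLLOW(S) = {$, a, y}; in R::=Q' R y, R is followed by y with FIRST {y}. Thus FOLLOW(R) = {$, a, y}.
FOLLOW(Q'): in Q::=a Q' R a, Q' is followed by R a with FIRST {a, y}; in S::=Q' y a y, Q' is followed by y a y with FIRST {y}; in R::=Q' R y, Q' is followed by R y with FIRST {a, y}. Thus FOLLOW(Q') = {a, y}.

{$, a, y}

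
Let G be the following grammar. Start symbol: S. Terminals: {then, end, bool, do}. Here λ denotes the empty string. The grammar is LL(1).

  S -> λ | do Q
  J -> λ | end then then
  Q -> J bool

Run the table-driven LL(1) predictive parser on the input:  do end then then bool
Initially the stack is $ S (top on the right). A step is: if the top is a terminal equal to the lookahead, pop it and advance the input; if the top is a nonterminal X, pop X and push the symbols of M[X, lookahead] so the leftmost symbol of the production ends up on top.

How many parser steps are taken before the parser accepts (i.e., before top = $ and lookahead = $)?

8

     Stack                 Input                    Action
  1  $ S                   do end then then bool $  expand S -> do Q
  2  $ Q do                do end then then bool $  match do
  3  $ Q                   end then then bool $     expand Q -> J bool
  4  $ bool J              end then then bool $     expand J -> end then then
  5  $ bool then then end  end then then bool $     match end
  6  $ bool then then      then then bool $         match then
  7  $ bool then           then bool $              match then
  8  $ bool                bool $                   match bool
Accept reached after 8 steps.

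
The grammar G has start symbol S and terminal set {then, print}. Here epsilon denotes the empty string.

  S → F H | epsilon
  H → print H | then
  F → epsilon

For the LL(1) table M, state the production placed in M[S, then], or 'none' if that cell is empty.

FIRST(H) = {print, then}
FIRST(F) = {epsilon}
FIRST(S) = {epsilon, print, then}  (via F H)
FOLLOW(S) includes $ since S is the start symbol.
FOLLOW(S): S appears on no right-hand side. Thus FOLLOW(S) = {$}.
For S → F H: FIRST(F H) = {print, then}, so it goes in M[S, t] for t ∈ {print, then}.
For S → epsilon: FIRST(epsilon) = {epsilon}, so it goes in M[S, t] for t ∈ {}; since epsilon ∈ FIRST, also for every t ∈ FOLLOW(S) = {$}.

S → F H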